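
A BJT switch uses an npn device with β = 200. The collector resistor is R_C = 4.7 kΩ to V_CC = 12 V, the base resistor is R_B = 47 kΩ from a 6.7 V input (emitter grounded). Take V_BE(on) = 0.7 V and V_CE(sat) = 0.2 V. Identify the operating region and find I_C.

Assume active: I_B = (6.7 − 0.7)/47 = 0.128 mA, giving I_C = β·I_B = 25.5 mA.
But then V_CE = 12 − 25.5×4.7 = -108 V < V_CE(sat) = 0.2 V — impossible in the active region.
So the transistor is saturated. With V_CE = 0.2 V, I_C = (V_CC − 0.2)/R_C = 11.8/4.7 = 2.51 mA.
Check: β·I_B = 25.5 mA > I_C = 2.51 mA, confirming saturation.

saturation; I_C ≈ 2.5 mA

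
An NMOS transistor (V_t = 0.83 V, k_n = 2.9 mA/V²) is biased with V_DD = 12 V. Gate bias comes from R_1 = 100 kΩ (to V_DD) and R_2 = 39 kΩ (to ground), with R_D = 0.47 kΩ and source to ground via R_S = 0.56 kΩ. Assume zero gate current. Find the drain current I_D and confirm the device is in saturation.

V_G = V_DD·R_2/(R_1+R_2) = 12×39/139 = 3.37 V.
Assume saturation: I_D = (k_n/2)(V_GS − V_t)² with V_GS = V_G − I_D·R_S = 3.37 − 0.56·I_D.
Substituting gives 0.455·I_D² − 5.12·I_D + 9.33 = 0, with roots I_D = 2.29 or 8.97 mA.
The root I_D = 8.97 mA gives V_GS = -1.66 V ≤ V_t, so take I_D = 2.29 mA.
Then V_GS = 2.09 V and V_DS = V_DD − I_D(R_D+R_S) = 12 − 2.29×1.03 = 9.64 V.
Saturation requires V_DS ≥ V_GS − V_t = 1.26 V; 9.64 ≥ 1.26 ✓.

I_D ≈ 2.3 mA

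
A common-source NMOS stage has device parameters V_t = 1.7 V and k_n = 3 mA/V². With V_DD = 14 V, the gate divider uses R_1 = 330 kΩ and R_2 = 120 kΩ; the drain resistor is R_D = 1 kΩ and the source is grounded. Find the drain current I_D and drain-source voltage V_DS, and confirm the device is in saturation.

I_D ≈ 6.2 mA, V_DS ≈ 7.8 V

V_G = V_DD·R_2/(R_1+R_2) = 14×120/450 = 3.73 V. With the source grounded, V_GS = V_G = 3.73 V.
Assume saturation: I_D = (k_n/2)(V_GS − V_t)² = (3/2)×(3.73 − 1.7)² = 1.5×2.03² = 6.2 mA.
V_DS = V_DD − I_D·R_D = 14 − 6.2×1 = 7.8 V.
Saturation requires V_DS ≥ V_GS − V_t = 2.03 V; 7.8 ≥ 2.03 ✓.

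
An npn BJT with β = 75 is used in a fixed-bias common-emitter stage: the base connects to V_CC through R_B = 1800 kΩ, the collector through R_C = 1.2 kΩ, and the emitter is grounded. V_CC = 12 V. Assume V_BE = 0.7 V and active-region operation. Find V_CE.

V_CE ≈ 11 V

Base loop: V_CC = I_B·R_B + V_BE, so I_B = (12 − 0.7)/1800 kΩ = 0.00628 mA.
In the active region I_C = β·I_B = 75 × 0.00628 = 0.471 mA.
Collector loop: V_CE = V_CC − I_C·R_C = 12 − 0.471×1.2 = 11.4 V.
Since V_CE = 11.4 V > V_CE(sat) ≈ 0.2 V, the transistor is in the active region as assumed.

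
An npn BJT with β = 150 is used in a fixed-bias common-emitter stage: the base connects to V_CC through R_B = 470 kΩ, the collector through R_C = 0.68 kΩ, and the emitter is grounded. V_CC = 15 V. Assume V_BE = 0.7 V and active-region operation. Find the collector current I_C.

I_C ≈ 4.6 mA

Base loop: V_CC = I_B·R_B + V_BE, so I_B = (15 − 0.7)/470 kΩ = 0.0304 mA.
In the active region I_C = β·I_B = 150 × 0.0304 = 4.56 mA.
Collector loop: V_CE = V_CC − I_C·R_C = 15 − 4.56×0.68 = 11.9 V.
Since V_CE = 11.9 V > V_CE(sat) ≈ 0.2 V, the transistor is in the active region as assumed.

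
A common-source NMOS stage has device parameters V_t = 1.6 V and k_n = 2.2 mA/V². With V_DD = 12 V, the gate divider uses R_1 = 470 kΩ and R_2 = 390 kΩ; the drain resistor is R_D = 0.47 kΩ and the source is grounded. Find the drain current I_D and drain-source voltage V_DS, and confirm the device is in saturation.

V_G = V_DD·R_2/(R_1+R_2) = 12×390/860 = 5.44 V. With the source grounded, V_GS = V_G = 5.44 V.
Assume saturation: I_D = (k_n/2)(V_GS − V_t)² = (2.2/2)×(5.44 − 1.6)² = 1.1×3.84² = 16.2 mA.
V_DS = V_DD − I_D·R_D = 12 − 16.2×0.47 = 4.37 V.
Saturation requires V_DS ≥ V_GS − V_t = 3.84 V; 4.37 ≥ 3.84 ✓.

I_D ≈ 16 mA, V_DS ≈ 4.4 V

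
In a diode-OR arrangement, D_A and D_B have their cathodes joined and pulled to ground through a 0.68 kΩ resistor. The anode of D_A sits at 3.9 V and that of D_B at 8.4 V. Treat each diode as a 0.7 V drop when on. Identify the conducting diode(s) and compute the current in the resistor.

Assume both conduct. Then node N would need to be at both 3.9−0.7 = 3.2 V and 8.4−0.7 = 7.7 V, which is impossible.
Assume only D_B conducts: V_N = 8.4 − 0.7 = 7.7 V, so I_R = 7.7/0.68 = 11.3 mA.
Check D_A: its anode-to-cathode voltage is 3.9 − 7.7 = -3.8 V < 0.7 V, so it is off. The assumption is consistent.

Only D_B conducts; I_R ≈ 11 mA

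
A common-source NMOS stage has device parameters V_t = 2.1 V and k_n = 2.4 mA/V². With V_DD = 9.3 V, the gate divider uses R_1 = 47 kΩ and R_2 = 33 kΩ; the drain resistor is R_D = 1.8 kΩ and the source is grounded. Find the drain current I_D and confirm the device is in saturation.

I_D ≈ 3.6 mA

V_G = V_DD·R_2/(R_1+R_2) = 9.3×33/80 = 3.84 V. With the source grounded, V_GS = V_G = 3.84 V.
Assume saturation: I_D = (k_n/2)(V_GS − V_t)² = (2.4/2)×(3.84 − 2.1)² = 1.2×1.74² = 3.62 mA.
V_DS = V_DD − I_D·R_D = 9.3 − 3.62×1.8 = 2.79 V.
Saturation requires V_DS ≥ V_GS − V_t = 1.74 V; 2.79 ≥ 1.74 ✓.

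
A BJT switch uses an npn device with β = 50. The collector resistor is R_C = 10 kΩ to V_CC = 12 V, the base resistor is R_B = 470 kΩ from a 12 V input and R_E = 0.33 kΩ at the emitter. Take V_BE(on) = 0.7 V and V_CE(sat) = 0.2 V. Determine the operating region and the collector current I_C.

Assume active: I_B = (12 − 0.7)/(470 + 51×0.33) = 0.0232 mA, I_C = β·I_B = 1.16 mA.
Then V_CE = 12 − 1.16×10 − 1.18×0.33 = 0.00366 V < 0.2 V — the active assumption fails.
Re-solve with V_CE = 0.2 V. KCL at the emitter: V_E/R_E = (V_BB−0.7−V_E)/R_B + (V_CC−0.2−V_E)/R_C, giving V_E = 0.384 V.
I_C = (V_CC − 0.2 − V_E)/R_C = (11.8 − 0.384)/10 = 1.14 mA.
Check: I_B = (11.3 − 0.384)/470 = 0.0232 mA, and β·I_B = 1.16 mA > I_C, confirming saturation.

saturation; I_C ≈ 1.1 mA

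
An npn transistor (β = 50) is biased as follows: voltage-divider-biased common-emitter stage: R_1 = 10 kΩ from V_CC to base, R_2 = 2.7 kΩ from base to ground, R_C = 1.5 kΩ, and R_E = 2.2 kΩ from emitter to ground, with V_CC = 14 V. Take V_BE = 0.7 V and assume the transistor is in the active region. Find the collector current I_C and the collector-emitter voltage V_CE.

Thevenize the base divider: V_Th = V_CC·R_2/(R_1+R_2) = 14×2.7/12.7 = 2.98 V, R_Th = R_1‖R_2 = 2.13 kΩ.
Base-emitter loop: V_Th = I_B·R_Th + V_BE + (β+1)I_B·R_E, so I_B = (2.98 − 0.7) / (2.13 + 51×2.2) = 0.0199 mA.
I_C = β·I_B = 50×0.0199 = 0.996 mA, and I_E = (β+1)I_B = 1.02 mA.
V_CE = V_CC − I_C·R_C − I_E·R_E = 14 − 0.996×1.5 − 1.02×2.2 = 10.3 V.
V_CE = 10.3 V > 0.2 V confirms active-region operation.

I_C ≈ 1 mA, V_CE ≈ 10 V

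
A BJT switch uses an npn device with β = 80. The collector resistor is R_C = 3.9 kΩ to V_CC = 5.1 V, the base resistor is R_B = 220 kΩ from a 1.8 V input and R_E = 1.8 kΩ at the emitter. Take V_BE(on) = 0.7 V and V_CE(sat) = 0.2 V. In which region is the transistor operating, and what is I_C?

Assume active. Base-emitter loop: I_B = (V_BB − V_BE)/(R_B + (β+1)R_E) = (1.8 − 0.7)/(220 + 81×1.8) = 0.00301 mA.
I_C = β·I_B = 80×0.00301 = 0.241 mA.
V_CE = V_CC − I_C·R_C − I_E·R_E = 5.1 − 0.241×3.9 − 0.244×1.8 = 3.72 V > V_CE(sat), so the active-region assumption holds.

active; I_C ≈ 0.24 mA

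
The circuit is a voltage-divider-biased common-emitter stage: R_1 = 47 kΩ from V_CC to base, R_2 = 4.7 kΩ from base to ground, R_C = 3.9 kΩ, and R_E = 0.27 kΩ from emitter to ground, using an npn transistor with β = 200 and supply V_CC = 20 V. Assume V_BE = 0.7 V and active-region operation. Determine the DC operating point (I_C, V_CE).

I_C ≈ 3.8 mA, V_CE ≈ 4.1 V

Thevenize the base divider: V_Th = V_CC·R_2/(R_1+R_2) = 20×4.7/51.7 = 1.82 V, R_Th = R_1‖R_2 = 4.27 kΩ.
Base-emitter loop: V_Th = I_B·R_Th + V_BE + (β+1)I_B·R_E, so I_B = (1.82 − 0.7) / (4.27 + 201×0.27) = 0.0191 mA.
I_C = β·I_B = 200×0.0191 = 3.82 mA, and I_E = (β+1)I_B = 3.84 mA.
V_CE = V_CC − I_C·R_C − I_E·R_E = 20 − 3.82×3.9 − 3.84×0.27 = 4.07 V.
V_CE = 4.07 V > 0.2 V confirms active-region operation.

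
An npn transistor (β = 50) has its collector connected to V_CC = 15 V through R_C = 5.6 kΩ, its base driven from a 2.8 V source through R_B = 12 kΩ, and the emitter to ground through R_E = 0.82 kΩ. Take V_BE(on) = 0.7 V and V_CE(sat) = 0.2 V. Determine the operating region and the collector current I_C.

active; I_C ≈ 2 mA

Assume active. Base-emitter loop: I_B = (V_BB − V_BE)/(R_B + (β+1)R_E) = (2.8 − 0.7)/(12 + 51×0.82) = 0.039 mA.
I_C = β·I_B = 50×0.039 = 1.95 mA.
V_CE = V_CC − I_C·R_C − I_E·R_E = 15 − 1.95×5.6 − 1.99×0.82 = 2.44 V > V_CE(sat), so the active-region assumption holds.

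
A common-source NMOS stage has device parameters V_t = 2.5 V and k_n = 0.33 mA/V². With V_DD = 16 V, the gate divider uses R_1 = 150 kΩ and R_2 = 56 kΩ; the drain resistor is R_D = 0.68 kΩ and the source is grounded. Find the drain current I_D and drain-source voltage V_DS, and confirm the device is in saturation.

I_D ≈ 0.56 mA, V_DS ≈ 16 V

V_G = V_DD·R_2/(R_1+R_2) = 16×56/206 = 4.35 V. With the source grounded, V_GS = V_G = 4.35 V.
Assume saturation: I_D = (k_n/2)(V_GS − V_t)² = (0.33/2)×(4.35 − 2.5)² = 0.165×1.85² = 0.564 mA.
V_DS = V_DD − I_D·R_D = 16 − 0.564×0.68 = 15.6 V.
Saturation requires V_DS ≥ V_GS − V_t = 1.85 V; 15.6 ≥ 1.85 ✓.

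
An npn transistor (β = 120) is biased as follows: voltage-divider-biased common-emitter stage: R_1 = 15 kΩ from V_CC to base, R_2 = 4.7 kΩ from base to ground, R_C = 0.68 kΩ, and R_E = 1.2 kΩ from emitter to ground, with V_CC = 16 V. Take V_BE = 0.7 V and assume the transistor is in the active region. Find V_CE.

V_CE ≈ 11 V

Thevenize the base divider: V_Th = V_CC·R_2/(R_1+R_2) = 16×4.7/19.7 = 3.82 V, R_Th = R_1‖R_2 = 3.58 kΩ.
Base-emitter loop: V_Th = I_B·R_Th + V_BE + (β+1)I_B·R_E, so I_B = (3.82 − 0.7) / (3.58 + 121×1.2) = 0.021 mA.
I_C = β·I_B = 120×0.021 = 2.51 mA, and I_E = (β+1)I_B = 2.54 mA.
V_CE = V_CC − I_C·R_C − I_E·R_E = 16 − 2.51×0.68 − 2.54×1.2 = 11.2 V.
V_CE = 11.2 V > 0.2 V confirms active-region operation.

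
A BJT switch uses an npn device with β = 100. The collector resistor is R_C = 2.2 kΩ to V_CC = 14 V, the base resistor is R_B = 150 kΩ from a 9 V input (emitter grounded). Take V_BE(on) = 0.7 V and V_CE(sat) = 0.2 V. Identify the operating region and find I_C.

active; I_C ≈ 5.5 mA

Assume active. Base-emitter loop: I_B = (V_BB − V_BE)/R_B = (9 − 0.7)/150 = 0.0553 mA.
I_C = β·I_B = 100×0.0553 = 5.53 mA.
V_CE = V_CC − I_C·R_C = 14 − 5.53×2.2 = 1.83 V > V_CE(sat), so the active-region assumption holds.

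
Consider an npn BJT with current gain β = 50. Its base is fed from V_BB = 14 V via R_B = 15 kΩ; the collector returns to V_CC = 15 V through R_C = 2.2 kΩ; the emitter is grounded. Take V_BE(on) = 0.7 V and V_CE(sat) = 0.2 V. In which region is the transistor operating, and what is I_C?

saturation; I_C ≈ 6.7 mA

Assume active: I_B = (14 − 0.7)/15 = 0.887 mA, giving I_C = β·I_B = 44.3 mA.
But then V_CE = 15 − 44.3×2.2 = -82.5 V < V_CE(sat) = 0.2 V — impossible in the active region.
So the transistor is saturated. With V_CE = 0.2 V, I_C = (V_CC − 0.2)/R_C = 14.8/2.2 = 6.73 mA.
Check: β·I_B = 44.3 mA > I_C = 6.73 mA, confirming saturation.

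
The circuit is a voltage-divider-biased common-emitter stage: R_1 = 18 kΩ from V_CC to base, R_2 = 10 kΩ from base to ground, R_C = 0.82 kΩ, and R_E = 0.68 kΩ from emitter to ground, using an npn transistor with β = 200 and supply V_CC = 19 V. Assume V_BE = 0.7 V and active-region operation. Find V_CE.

V_CE ≈ 6.2 V

Thevenize the base divider: V_Th = V_CC·R_2/(R_1+R_2) = 19×10/28 = 6.79 V, R_Th = R_1‖R_2 = 6.43 kΩ.
Base-emitter loop: V_Th = I_B·R_Th + V_BE + (β+1)I_B·R_E, so I_B = (6.79 − 0.7) / (6.43 + 201×0.68) = 0.0425 mA.
I_C = β·I_B = 200×0.0425 = 8.51 mA, and I_E = (β+1)I_B = 8.55 mA.
V_CE = V_CC − I_C·R_C − I_E·R_E = 19 − 8.51×0.82 − 8.55×0.68 = 6.21 V.
V_CE = 6.21 V > 0.2 V confirms active-region operation.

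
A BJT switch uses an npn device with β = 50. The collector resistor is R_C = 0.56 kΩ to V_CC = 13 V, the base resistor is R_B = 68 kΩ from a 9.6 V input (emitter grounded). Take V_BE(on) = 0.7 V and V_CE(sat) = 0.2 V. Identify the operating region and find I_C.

active; I_C ≈ 6.5 mA

Assume active. Base-emitter loop: I_B = (V_BB − V_BE)/R_B = (9.6 − 0.7)/68 = 0.131 mA.
I_C = β·I_B = 50×0.131 = 6.54 mA.
V_CE = V_CC − I_C·R_C = 13 − 6.54×0.56 = 9.34 V > V_CE(sat), so the active-region assumption holds.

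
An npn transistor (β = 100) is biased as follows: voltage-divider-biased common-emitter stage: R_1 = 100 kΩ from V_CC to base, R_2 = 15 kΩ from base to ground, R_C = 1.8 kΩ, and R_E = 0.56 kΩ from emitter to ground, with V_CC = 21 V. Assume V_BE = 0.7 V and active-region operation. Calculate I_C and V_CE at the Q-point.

I_C ≈ 2.9 mA, V_CE ≈ 14 V

Thevenize the base divider: V_Th = V_CC·R_2/(R_1+R_2) = 21×15/115 = 2.74 V, R_Th = R_1‖R_2 = 13 kΩ.
Base-emitter loop: V_Th = I_B·R_Th + V_BE + (β+1)I_B·R_E, so I_B = (2.74 − 0.7) / (13 + 101×0.56) = 0.0293 mA.
I_C = β·I_B = 100×0.0293 = 2.93 mA, and I_E = (β+1)I_B = 2.96 mA.
V_CE = V_CC − I_C·R_C − I_E·R_E = 21 − 2.93×1.8 − 2.96×0.56 = 14.1 V.
V_CE = 14.1 V > 0.2 V confirms active-region operation.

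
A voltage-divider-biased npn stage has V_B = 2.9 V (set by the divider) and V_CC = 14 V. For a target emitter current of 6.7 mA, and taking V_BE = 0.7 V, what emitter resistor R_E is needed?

V_E = V_B − V_BE = 2.9 − 0.7 = 2.2 V.
R_E = V_E / I_E = 2.2 / 6.7 = 0.328 kΩ.

R_E ≈ 0.33 kΩ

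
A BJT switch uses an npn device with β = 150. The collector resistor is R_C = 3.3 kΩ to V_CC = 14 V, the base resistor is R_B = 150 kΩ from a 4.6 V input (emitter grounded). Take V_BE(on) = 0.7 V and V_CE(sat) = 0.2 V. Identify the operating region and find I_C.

active; I_C ≈ 3.9 mA

Assume active. Base-emitter loop: I_B = (V_BB − V_BE)/R_B = (4.6 − 0.7)/150 = 0.026 mA.
I_C = β·I_B = 150×0.026 = 3.9 mA.
V_CE = V_CC − I_C·R_C = 14 − 3.9×3.3 = 1.13 V > V_CE(sat), so the active-region assumption holds.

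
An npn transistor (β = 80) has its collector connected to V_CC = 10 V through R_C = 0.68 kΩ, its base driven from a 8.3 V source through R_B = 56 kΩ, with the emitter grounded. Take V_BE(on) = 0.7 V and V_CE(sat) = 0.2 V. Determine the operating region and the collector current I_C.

Assume active. Base-emitter loop: I_B = (V_BB − V_BE)/R_B = (8.3 − 0.7)/56 = 0.136 mA.
I_C = β·I_B = 80×0.136 = 10.9 mA.
V_CE = V_CC − I_C·R_C = 10 − 10.9×0.68 = 2.62 V > V_CE(sat), so the active-region assumption holds.

active; I_C ≈ 11 mA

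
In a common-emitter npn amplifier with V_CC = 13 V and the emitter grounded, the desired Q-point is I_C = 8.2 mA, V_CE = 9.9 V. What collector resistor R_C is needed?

R_C ≈ 0.38 kΩ

Collector loop: V_CC = I_C·R_C + V_CE.
R_C = (V_CC − V_CE)/I_C = (13 − 9.9)/8.2 = 0.378 kΩ.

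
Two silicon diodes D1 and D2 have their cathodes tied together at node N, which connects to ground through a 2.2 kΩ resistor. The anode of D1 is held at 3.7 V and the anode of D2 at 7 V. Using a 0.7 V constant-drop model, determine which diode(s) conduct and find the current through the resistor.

Only D2 conducts; I_R ≈ 2.9 mA

Assume both conduct. Then node N would need to be at both 3.7−0.7 = 3 V and 7−0.7 = 6.3 V, which is impossible.
Assume only D2 conducts: V_N = 7 − 0.7 = 6.3 V, so I_R = 6.3/2.2 = 2.86 mA.
Check D1: its anode-to-cathode voltage is 3.7 − 6.3 = -2.6 V < 0.7 V, so it is off. The assumption is consistent.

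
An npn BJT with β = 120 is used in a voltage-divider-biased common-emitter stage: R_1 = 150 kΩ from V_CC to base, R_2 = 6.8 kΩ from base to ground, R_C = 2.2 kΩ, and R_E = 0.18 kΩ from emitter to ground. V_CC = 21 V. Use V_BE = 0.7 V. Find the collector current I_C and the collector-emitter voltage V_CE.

Thevenize the base divider: V_Th = V_CC·R_2/(R_1+R_2) = 21×6.8/157 = 0.911 V, R_Th = R_1‖R_2 = 6.51 kΩ.
Base-emitter loop: V_Th = I_B·R_Th + V_BE + (β+1)I_B·R_E, so I_B = (0.911 − 0.7) / (6.51 + 121×0.18) = 0.00745 mA.
I_C = β·I_B = 120×0.00745 = 0.894 mA, and I_E = (β+1)I_B = 0.901 mA.
V_CE = V_CC − I_C·R_C − I_E·R_E = 21 − 0.894×2.2 − 0.901×0.18 = 18.9 V.
V_CE = 18.9 V > 0.2 V confirms active-region operation.

I_C ≈ 0.89 mA, V_CE ≈ 19 V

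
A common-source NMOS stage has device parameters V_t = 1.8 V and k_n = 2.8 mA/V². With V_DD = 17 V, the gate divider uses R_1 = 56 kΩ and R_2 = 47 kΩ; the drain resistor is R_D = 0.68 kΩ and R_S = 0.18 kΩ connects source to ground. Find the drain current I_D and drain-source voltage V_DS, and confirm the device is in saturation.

V_G = V_DD·R_2/(R_1+R_2) = 17×47/103 = 7.76 V.
Assume saturation: I_D = (k_n/2)(V_GS − V_t)² with V_GS = V_G − I_D·R_S = 7.76 − 0.18·I_D.
Substituting gives 0.0454·I_D² − 4·I_D + 49.7 = 0, with roots I_D = 14.9 or 73.3 mA.
The root I_D = 73.3 mA gives V_GS = -5.44 V ≤ V_t, so take I_D = 14.9 mA.
Then V_GS = 5.07 V and V_DS = V_DD − I_D(R_D+R_S) = 17 − 14.9×0.86 = 4.15 V.
Saturation requires V_DS ≥ V_GS − V_t = 3.27 V; 4.15 ≥ 3.27 ✓.

I_D ≈ 15 mA, V_DS ≈ 4.1 V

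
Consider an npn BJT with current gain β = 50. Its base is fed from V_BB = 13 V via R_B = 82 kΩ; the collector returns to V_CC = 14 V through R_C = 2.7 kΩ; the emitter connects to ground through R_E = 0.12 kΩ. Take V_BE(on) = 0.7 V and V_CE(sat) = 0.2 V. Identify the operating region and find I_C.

saturation; I_C ≈ 4.9 mA

Assume active: I_B = (13 − 0.7)/(82 + 51×0.12) = 0.14 mA, I_C = β·I_B = 6.98 mA.
Then V_CE = 14 − 6.98×2.7 − 7.12×0.12 = -5.7 V < 0.2 V — the active assumption fails.
Re-solve with V_CE = 0.2 V. KCL at the emitter: V_E/R_E = (V_BB−0.7−V_E)/R_B + (V_CC−0.2−V_E)/R_C, giving V_E = 0.604 V.
I_C = (V_CC − 0.2 − V_E)/R_C = (13.8 − 0.604)/2.7 = 4.89 mA.
Check: I_B = (12.3 − 0.604)/82 = 0.143 mA, and β·I_B = 7.13 mA > I_C, confirming saturation.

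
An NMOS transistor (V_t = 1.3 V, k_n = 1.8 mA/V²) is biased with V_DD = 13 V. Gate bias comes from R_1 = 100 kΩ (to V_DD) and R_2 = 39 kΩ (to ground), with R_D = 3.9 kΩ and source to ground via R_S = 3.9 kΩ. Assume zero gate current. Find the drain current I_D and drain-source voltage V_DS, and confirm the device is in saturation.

V_G = V_DD·R_2/(R_1+R_2) = 13×39/139 = 3.65 V.
Assume saturation: I_D = (k_n/2)(V_GS − V_t)² with V_GS = V_G − I_D·R_S = 3.65 − 3.9·I_D.
Substituting gives 13.7·I_D² − 17.5·I_D + 4.96 = 0, with roots I_D = 0.426 or 0.851 mA.
The root I_D = 0.851 mA gives V_GS = 0.327 V ≤ V_t, so take I_D = 0.426 mA.
Then V_GS = 1.99 V and V_DS = V_DD − I_D(R_D+R_S) = 13 − 0.426×7.8 = 9.68 V.
Saturation requires V_DS ≥ V_GS − V_t = 0.688 V; 9.68 ≥ 0.688 ✓.

I_D ≈ 0.43 mA, V_DS ≈ 9.7 V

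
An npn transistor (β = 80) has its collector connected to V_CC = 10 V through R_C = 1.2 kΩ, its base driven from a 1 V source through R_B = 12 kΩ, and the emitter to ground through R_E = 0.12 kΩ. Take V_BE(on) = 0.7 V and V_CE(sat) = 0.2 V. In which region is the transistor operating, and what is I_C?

active; I_C ≈ 1.1 mA

Assume active. Base-emitter loop: I_B = (V_BB − V_BE)/(R_B + (β+1)R_E) = (1 − 0.7)/(12 + 81×0.12) = 0.0138 mA.
I_C = β·I_B = 80×0.0138 = 1.1 mA.
V_CE = V_CC − I_C·R_C − I_E·R_E = 10 − 1.1×1.2 − 1.12×0.12 = 8.54 V > V_CE(sat), so the active-region assumption holds.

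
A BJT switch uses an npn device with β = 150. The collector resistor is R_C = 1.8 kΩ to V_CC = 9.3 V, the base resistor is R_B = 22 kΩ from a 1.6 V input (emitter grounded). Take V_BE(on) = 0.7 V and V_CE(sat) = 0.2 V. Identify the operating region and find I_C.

saturation; I_C ≈ 5.1 mA

Assume active: I_B = (1.6 − 0.7)/22 = 0.0409 mA, giving I_C = β·I_B = 6.14 mA.
But then V_CE = 9.3 − 6.14×1.8 = -1.75 V < V_CE(sat) = 0.2 V — impossible in the active region.
So the transistor is saturated. With V_CE = 0.2 V, I_C = (V_CC − 0.2)/R_C = 9.1/1.8 = 5.06 mA.
Check: β·I_B = 6.14 mA > I_C = 5.06 mA, confirming saturation.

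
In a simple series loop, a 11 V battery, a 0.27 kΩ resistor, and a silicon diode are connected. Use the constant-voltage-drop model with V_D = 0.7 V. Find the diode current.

I ≈ 38 mA

KVL around the loop: 11 = V_D + I·R = 0.7 + I × 0.27 kΩ.
So I = (11 − 0.7) / 0.27 kΩ = 10.3 / 0.27 = 38.1 mA.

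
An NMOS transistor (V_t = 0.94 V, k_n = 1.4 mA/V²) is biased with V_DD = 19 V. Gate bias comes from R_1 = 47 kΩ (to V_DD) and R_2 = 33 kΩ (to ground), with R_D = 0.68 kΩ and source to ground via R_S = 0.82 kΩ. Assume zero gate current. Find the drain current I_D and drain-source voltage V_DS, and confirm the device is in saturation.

V_G = V_DD·R_2/(R_1+R_2) = 19×33/80 = 7.84 V.
Assume saturation: I_D = (k_n/2)(V_GS − V_t)² with V_GS = V_G − I_D·R_S = 7.84 − 0.82·I_D.
Substituting gives 0.471·I_D² − 8.92·I_D + 33.3 = 0, with roots I_D = 5.12 or 13.8 mA.
The root I_D = 13.8 mA gives V_GS = -3.51 V ≤ V_t, so take I_D = 5.12 mA.
Then V_GS = 3.64 V and V_DS = V_DD − I_D(R_D+R_S) = 19 − 5.12×1.5 = 11.3 V.
Saturation requires V_DS ≥ V_GS − V_t = 2.7 V; 11.3 ≥ 2.7 ✓.

I_D ≈ 5.1 mA, V_DS ≈ 11 V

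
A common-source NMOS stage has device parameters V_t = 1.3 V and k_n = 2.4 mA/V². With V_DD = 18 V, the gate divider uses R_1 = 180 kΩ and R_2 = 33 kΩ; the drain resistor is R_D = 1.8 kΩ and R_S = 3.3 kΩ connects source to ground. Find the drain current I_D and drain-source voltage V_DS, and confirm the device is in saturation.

V_G = V_DD·R_2/(R_1+R_2) = 18×33/213 = 2.79 V.
Assume saturation: I_D = (k_n/2)(V_GS − V_t)² with V_GS = V_G − I_D·R_S = 2.79 − 3.3·I_D.
Substituting gives 13.1·I_D² − 12.8·I_D + 2.66 = 0, with roots I_D = 0.3 or 0.679 mA.
The root I_D = 0.679 mA gives V_GS = 0.548 V ≤ V_t, so take I_D = 0.3 mA.
Then V_GS = 1.8 V and V_DS = V_DD − I_D(R_D+R_S) = 18 − 0.3×5.1 = 16.5 V.
Saturation requires V_DS ≥ V_GS − V_t = 0.5 V; 16.5 ≥ 0.5 ✓.

I_D ≈ 0.3 mA, V_DS ≈ 16 V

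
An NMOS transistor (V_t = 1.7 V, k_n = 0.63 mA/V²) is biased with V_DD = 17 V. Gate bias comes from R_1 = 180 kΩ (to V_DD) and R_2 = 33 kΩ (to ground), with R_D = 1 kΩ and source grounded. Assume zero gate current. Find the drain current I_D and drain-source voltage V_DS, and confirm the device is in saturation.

I_D ≈ 0.27 mA, V_DS ≈ 17 V

V_G = V_DD·R_2/(R_1+R_2) = 17×33/213 = 2.63 V. With the source grounded, V_GS = V_G = 2.63 V.
Assume saturation: I_D = (k_n/2)(V_GS − V_t)² = (0.63/2)×(2.63 − 1.7)² = 0.315×0.934² = 0.275 mA.
V_DS = V_DD − I_D·R_D = 17 − 0.275×1 = 16.7 V.
Saturation requires V_DS ≥ V_GS − V_t = 0.934 V; 16.7 ≥ 0.934 ✓.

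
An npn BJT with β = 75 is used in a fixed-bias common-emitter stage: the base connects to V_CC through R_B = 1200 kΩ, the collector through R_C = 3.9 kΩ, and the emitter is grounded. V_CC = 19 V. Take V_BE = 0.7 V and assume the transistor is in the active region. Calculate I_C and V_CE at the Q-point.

Base loop: V_CC = I_B·R_B + V_BE, so I_B = (19 − 0.7)/1200 kΩ = 0.0153 mA.
In the active region I_C = β·I_B = 75 × 0.0153 = 1.14 mA.
Collector loop: V_CE = V_CC − I_C·R_C = 19 − 1.14×3.9 = 14.5 V.
Since V_CE = 14.5 V > V_CE(sat) ≈ 0.2 V, the transistor is in the active region as assumed.

I_C ≈ 1.1 mA, V_CE ≈ 15 V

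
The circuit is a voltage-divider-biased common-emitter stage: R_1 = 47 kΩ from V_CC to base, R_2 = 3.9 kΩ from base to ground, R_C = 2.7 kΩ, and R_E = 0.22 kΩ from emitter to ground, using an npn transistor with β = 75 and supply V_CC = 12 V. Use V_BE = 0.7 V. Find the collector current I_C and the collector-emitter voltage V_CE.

Thevenize the base divider: V_Th = V_CC·R_2/(R_1+R_2) = 12×3.9/50.9 = 0.919 V, R_Th = R_1‖R_2 = 3.6 kΩ.
Base-emitter loop: V_Th = I_B·R_Th + V_BE + (β+1)I_B·R_E, so I_B = (0.919 − 0.7) / (3.6 + 76×0.22) = 0.0108 mA.
I_C = β·I_B = 75×0.0108 = 0.81 mA, and I_E = (β+1)I_B = 0.821 mA.
V_CE = V_CC − I_C·R_C − I_E·R_E = 12 − 0.81×2.7 − 0.821×0.22 = 9.63 V.
V_CE = 9.63 V > 0.2 V confirms active-region operation.

I_C ≈ 0.81 mA, V_CE ≈ 9.6 V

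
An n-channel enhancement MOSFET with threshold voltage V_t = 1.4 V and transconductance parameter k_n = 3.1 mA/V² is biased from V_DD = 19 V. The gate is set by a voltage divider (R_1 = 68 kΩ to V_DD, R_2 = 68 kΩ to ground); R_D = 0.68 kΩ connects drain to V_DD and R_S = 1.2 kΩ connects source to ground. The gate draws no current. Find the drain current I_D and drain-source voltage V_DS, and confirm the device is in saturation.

V_G = V_DD·R_2/(R_1+R_2) = 19×68/136 = 9.5 V.
Assume saturation: I_D = (k_n/2)(V_GS − V_t)² with V_GS = V_G − I_D·R_S = 9.5 − 1.2·I_D.
Substituting gives 2.23·I_D² − 31.1·I_D + 102 = 0, with roots I_D = 5.22 or 8.73 mA.
The root I_D = 8.73 mA gives V_GS = -0.973 V ≤ V_t, so take I_D = 5.22 mA.
Then V_GS = 3.24 V and V_DS = V_DD − I_D(R_D+R_S) = 19 − 5.22×1.88 = 9.19 V.
Saturation requires V_DS ≥ V_GS − V_t = 1.84 V; 9.19 ≥ 1.84 ✓.

I_D ≈ 5.2 mA, V_DS ≈ 9.2 V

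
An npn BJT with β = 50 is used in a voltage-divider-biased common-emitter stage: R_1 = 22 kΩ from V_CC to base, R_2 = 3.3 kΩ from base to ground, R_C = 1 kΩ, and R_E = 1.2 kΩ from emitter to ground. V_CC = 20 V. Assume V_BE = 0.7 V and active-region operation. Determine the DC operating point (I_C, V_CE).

Thevenize the base divider: V_Th = V_CC·R_2/(R_1+R_2) = 20×3.3/25.3 = 2.61 V, R_Th = R_1‖R_2 = 2.87 kΩ.
Base-emitter loop: V_Th = I_B·R_Th + V_BE + (β+1)I_B·R_E, so I_B = (2.61 − 0.7) / (2.87 + 51×1.2) = 0.0298 mA.
I_C = β·I_B = 50×0.0298 = 1.49 mA, and I_E = (β+1)I_B = 1.52 mA.
V_CE = V_CC − I_C·R_C − I_E·R_E = 20 − 1.49×1 − 1.52×1.2 = 16.7 V.
V_CE = 16.7 V > 0.2 V confirms active-region operation.

I_C ≈ 1.5 mA, V_CE ≈ 17 V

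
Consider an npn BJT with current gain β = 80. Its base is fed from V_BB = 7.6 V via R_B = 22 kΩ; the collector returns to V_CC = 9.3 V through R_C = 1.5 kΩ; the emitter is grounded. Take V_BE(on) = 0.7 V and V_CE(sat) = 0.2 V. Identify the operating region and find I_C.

saturation; I_C ≈ 6.1 mA

Assume active: I_B = (7.6 − 0.7)/22 = 0.314 mA, giving I_C = β·I_B = 25.1 mA.
But then V_CE = 9.3 − 25.1×1.5 = -28.3 V < V_CE(sat) = 0.2 V — impossible in the active region.
So the transistor is saturated. With V_CE = 0.2 V, I_C = (V_CC − 0.2)/R_C = 9.1/1.5 = 6.07 mA.
Check: β·I_B = 25.1 mA > I_C = 6.07 mA, confirming saturation.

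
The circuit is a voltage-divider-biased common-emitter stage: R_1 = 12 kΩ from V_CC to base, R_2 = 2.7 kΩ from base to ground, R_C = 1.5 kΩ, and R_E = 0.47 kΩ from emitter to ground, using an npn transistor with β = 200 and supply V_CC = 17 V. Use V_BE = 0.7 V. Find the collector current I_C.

Thevenize the base divider: V_Th = V_CC·R_2/(R_1+R_2) = 17×2.7/14.7 = 3.12 V, R_Th = R_1‖R_2 = 2.2 kΩ.
Base-emitter loop: V_Th = I_B·R_Th + V_BE + (β+1)I_B·R_E, so I_B = (3.12 − 0.7) / (2.2 + 201×0.47) = 0.0251 mA.
I_C = β·I_B = 200×0.0251 = 5.01 mA, and I_E = (β+1)I_B = 5.04 mA.
V_CE = V_CC − I_C·R_C − I_E·R_E = 17 − 5.01×1.5 − 5.04×0.47 = 7.12 V.
V_CE = 7.12 V > 0.2 V confirms active-region operation.

I_C ≈ 5 mA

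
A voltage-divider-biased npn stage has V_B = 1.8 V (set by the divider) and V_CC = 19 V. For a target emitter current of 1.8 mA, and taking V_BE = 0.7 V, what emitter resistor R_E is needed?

V_E = V_B − V_BE = 1.8 − 0.7 = 1.1 V.
R_E = V_E / I_E = 1.1 / 1.8 = 0.611 kΩ.

R_E ≈ 0.61 kΩ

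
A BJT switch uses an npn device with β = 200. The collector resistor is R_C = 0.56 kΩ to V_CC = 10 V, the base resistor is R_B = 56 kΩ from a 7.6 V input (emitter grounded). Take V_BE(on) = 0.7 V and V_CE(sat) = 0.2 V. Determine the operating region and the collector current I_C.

saturation; I_C ≈ 18 mA

Assume active: I_B = (7.6 − 0.7)/56 = 0.123 mA, giving I_C = β·I_B = 24.6 mA.
But then V_CE = 10 − 24.6×0.56 = -3.8 V < V_CE(sat) = 0.2 V — impossible in the active region.
So the transistor is saturated. With V_CE = 0.2 V, I_C = (V_CC − 0.2)/R_C = 9.8/0.56 = 17.5 mA.
Check: β·I_B = 24.6 mA > I_C = 17.5 mA, confirming saturation.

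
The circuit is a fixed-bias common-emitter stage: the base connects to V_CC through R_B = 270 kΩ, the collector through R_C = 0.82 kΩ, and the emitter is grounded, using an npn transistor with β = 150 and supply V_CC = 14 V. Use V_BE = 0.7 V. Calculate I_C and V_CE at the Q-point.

Base loop: V_CC = I_B·R_B + V_BE, so I_B = (14 − 0.7)/270 kΩ = 0.0493 mA.
In the active region I_C = β·I_B = 150 × 0.0493 = 7.39 mA.
Collector loop: V_CE = V_CC − I_C·R_C = 14 − 7.39×0.82 = 7.94 V.
Since V_CE = 7.94 V > V_CE(sat) ≈ 0.2 V, the transistor is in the active region as assumed.

I_C ≈ 7.4 mA, V_CE ≈ 7.9 V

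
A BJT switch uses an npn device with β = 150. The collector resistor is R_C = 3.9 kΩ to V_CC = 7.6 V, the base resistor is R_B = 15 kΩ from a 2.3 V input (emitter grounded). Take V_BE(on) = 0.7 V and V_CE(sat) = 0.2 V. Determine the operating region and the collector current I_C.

saturation; I_C ≈ 1.9 mA

Assume active: I_B = (2.3 − 0.7)/15 = 0.107 mA, giving I_C = β·I_B = 16 mA.
But then V_CE = 7.6 − 16×3.9 = -54.8 V < V_CE(sat) = 0.2 V — impossible in the active region.
So the transistor is saturated. With V_CE = 0.2 V, I_C = (V_CC − 0.2)/R_C = 7.4/3.9 = 1.9 mA.
Check: β·I_B = 16 mA > I_C = 1.9 mA, confirming saturation.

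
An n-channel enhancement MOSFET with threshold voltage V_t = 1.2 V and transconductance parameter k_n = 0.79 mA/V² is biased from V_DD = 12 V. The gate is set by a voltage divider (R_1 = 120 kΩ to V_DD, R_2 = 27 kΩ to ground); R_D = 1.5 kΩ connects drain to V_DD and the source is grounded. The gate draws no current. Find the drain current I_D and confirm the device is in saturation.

V_G = V_DD·R_2/(R_1+R_2) = 12×27/147 = 2.2 V. With the source grounded, V_GS = V_G = 2.2 V.
Assume saturation: I_D = (k_n/2)(V_GS − V_t)² = (0.79/2)×(2.2 − 1.2)² = 0.395×1² = 0.398 mA.
V_DS = V_DD − I_D·R_D = 12 − 0.398×1.5 = 11.4 V.
Saturation requires V_DS ≥ V_GS − V_t = 1 V; 11.4 ≥ 1 ✓.

I_D ≈ 0.4 mA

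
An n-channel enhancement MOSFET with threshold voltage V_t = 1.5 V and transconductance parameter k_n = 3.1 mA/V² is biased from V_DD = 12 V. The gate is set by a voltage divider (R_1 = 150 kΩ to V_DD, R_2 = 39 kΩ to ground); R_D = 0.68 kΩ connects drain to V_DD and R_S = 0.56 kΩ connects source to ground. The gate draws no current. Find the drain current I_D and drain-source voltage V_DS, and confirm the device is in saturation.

I_D ≈ 0.62 mA, V_DS ≈ 11 V

V_G = V_DD·R_2/(R_1+R_2) = 12×39/189 = 2.48 V.
Assume saturation: I_D = (k_n/2)(V_GS − V_t)² with V_GS = V_G − I_D·R_S = 2.48 − 0.56·I_D.
Substituting gives 0.486·I_D² − 2.69·I_D + 1.48 = 0, with roots I_D = 0.617 or 4.93 mA.
The root I_D = 4.93 mA gives V_GS = -0.283 V ≤ V_t, so take I_D = 0.617 mA.
Then V_GS = 2.13 V and V_DS = V_DD − I_D(R_D+R_S) = 12 − 0.617×1.24 = 11.2 V.
Saturation requires V_DS ≥ V_GS − V_t = 0.631 V; 11.2 ≥ 0.631 ✓.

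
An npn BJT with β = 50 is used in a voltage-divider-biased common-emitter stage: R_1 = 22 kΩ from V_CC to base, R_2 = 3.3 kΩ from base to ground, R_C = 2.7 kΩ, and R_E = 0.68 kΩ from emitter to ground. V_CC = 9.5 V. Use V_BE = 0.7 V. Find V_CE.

V_CE ≈ 7.1 V

Thevenize the base divider: V_Th = V_CC·R_2/(R_1+R_2) = 9.5×3.3/25.3 = 1.24 V, R_Th = R_1‖R_2 = 2.87 kΩ.
Base-emitter loop: V_Th = I_B·R_Th + V_BE + (β+1)I_B·R_E, so I_B = (1.24 − 0.7) / (2.87 + 51×0.68) = 0.0144 mA.
I_C = β·I_B = 50×0.0144 = 0.718 mA, and I_E = (β+1)I_B = 0.732 mA.
V_CE = V_CC − I_C·R_C − I_E·R_E = 9.5 − 0.718×2.7 − 0.732×0.68 = 7.06 V.
V_CE = 7.06 V > 0.2 V confirms active-region operation.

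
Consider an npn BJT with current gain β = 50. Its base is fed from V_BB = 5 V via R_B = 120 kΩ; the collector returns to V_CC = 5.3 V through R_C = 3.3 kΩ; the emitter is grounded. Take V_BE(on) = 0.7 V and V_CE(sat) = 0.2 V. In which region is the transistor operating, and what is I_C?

saturation; I_C ≈ 1.5 mA

Assume active: I_B = (5 − 0.7)/120 = 0.0358 mA, giving I_C = β·I_B = 1.79 mA.
But then V_CE = 5.3 − 1.79×3.3 = -0.612 V < V_CE(sat) = 0.2 V — impossible in the active region.
So the transistor is saturated. With V_CE = 0.2 V, I_C = (V_CC − 0.2)/R_C = 5.1/3.3 = 1.55 mA.
Check: β·I_B = 1.79 mA > I_C = 1.55 mA, confirming saturation.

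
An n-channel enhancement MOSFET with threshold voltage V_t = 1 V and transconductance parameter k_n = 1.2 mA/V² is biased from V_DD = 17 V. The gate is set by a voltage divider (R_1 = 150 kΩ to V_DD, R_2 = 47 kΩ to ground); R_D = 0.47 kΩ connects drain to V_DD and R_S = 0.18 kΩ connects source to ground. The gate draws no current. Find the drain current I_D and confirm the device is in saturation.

V_G = V_DD·R_2/(R_1+R_2) = 17×47/197 = 4.06 V.
Assume saturation: I_D = (k_n/2)(V_GS − V_t)² with V_GS = V_G − I_D·R_S = 4.06 − 0.18·I_D.
Substituting gives 0.0194·I_D² − 1.66·I_D + 5.6 = 0, with roots I_D = 3.52 or 81.9 mA.
The root I_D = 81.9 mA gives V_GS = -10.7 V ≤ V_t, so take I_D = 3.52 mA.
Then V_GS = 3.42 V and V_DS = V_DD − I_D(R_D+R_S) = 17 − 3.52×0.65 = 14.7 V.
Saturation requires V_DS ≥ V_GS − V_t = 2.42 V; 14.7 ≥ 2.42 ✓.

I_D ≈ 3.5 mA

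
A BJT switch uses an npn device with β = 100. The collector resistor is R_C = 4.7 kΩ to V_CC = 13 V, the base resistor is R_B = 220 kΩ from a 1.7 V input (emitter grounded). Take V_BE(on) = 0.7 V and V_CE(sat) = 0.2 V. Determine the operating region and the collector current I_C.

active; I_C ≈ 0.45 mA

Assume active. Base-emitter loop: I_B = (V_BB − V_BE)/R_B = (1.7 − 0.7)/220 = 0.00455 mA.
I_C = β·I_B = 100×0.00455 = 0.455 mA.
V_CE = V_CC − I_C·R_C = 13 − 0.455×4.7 = 10.9 V > V_CE(sat), so the active-region assumption holds.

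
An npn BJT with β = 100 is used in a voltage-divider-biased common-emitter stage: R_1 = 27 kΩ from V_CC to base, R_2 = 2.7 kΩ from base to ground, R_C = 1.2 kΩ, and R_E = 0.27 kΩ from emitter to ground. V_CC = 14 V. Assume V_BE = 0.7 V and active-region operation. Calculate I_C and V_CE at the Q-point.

Thevenize the base divider: V_Th = V_CC·R_2/(R_1+R_2) = 14×2.7/29.7 = 1.27 V, R_Th = R_1‖R_2 = 2.45 kΩ.
Base-emitter loop: V_Th = I_B·R_Th + V_BE + (β+1)I_B·R_E, so I_B = (1.27 − 0.7) / (2.45 + 101×0.27) = 0.0193 mA.
I_C = β·I_B = 100×0.0193 = 1.93 mA, and I_E = (β+1)I_B = 1.95 mA.
V_CE = V_CC − I_C·R_C − I_E·R_E = 14 − 1.93×1.2 − 1.95×0.27 = 11.2 V.
V_CE = 11.2 V > 0.2 V confirms active-region operation.

I_C ≈ 1.9 mA, V_CE ≈ 11 V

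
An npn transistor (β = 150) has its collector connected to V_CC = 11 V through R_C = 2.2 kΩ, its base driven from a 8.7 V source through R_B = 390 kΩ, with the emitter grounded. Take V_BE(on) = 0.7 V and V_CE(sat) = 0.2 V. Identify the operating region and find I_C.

active; I_C ≈ 3.1 mA

Assume active. Base-emitter loop: I_B = (V_BB − V_BE)/R_B = (8.7 − 0.7)/390 = 0.0205 mA.
I_C = β·I_B = 150×0.0205 = 3.08 mA.
V_CE = V_CC − I_C·R_C = 11 − 3.08×2.2 = 4.23 V > V_CE(sat), so the active-region assumption holds.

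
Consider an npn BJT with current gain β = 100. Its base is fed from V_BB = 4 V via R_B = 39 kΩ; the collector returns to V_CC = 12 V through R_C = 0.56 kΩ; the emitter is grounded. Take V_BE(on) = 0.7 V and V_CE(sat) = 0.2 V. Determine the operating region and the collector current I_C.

Assume active. Base-emitter loop: I_B = (V_BB − V_BE)/R_B = (4 − 0.7)/39 = 0.0846 mA.
I_C = β·I_B = 100×0.0846 = 8.46 mA.
V_CE = V_CC − I_C·R_C = 12 − 8.46×0.56 = 7.26 V > V_CE(sat), so the active-region assumption holds.

active; I_C ≈ 8.5 mA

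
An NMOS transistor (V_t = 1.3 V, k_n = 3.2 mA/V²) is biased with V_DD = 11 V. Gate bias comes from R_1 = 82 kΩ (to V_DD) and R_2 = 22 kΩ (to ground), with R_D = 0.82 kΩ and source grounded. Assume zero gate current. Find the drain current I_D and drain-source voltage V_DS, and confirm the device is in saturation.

I_D ≈ 1.7 mA, V_DS ≈ 9.6 V

V_G = V_DD·R_2/(R_1+R_2) = 11×22/104 = 2.33 V. With the source grounded, V_GS = V_G = 2.33 V.
Assume saturation: I_D = (k_n/2)(V_GS − V_t)² = (3.2/2)×(2.33 − 1.3)² = 1.6×1.03² = 1.69 mA.
V_DS = V_DD − I_D·R_D = 11 − 1.69×0.82 = 9.62 V.
Saturation requires V_DS ≥ V_GS − V_t = 1.03 V; 9.62 ≥ 1.03 ✓.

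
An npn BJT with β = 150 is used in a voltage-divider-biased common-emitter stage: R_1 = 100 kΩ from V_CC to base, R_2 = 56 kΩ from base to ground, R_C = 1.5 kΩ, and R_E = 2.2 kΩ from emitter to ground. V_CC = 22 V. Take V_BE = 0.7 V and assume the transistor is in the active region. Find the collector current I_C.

I_C ≈ 2.9 mA

Thevenize the base divider: V_Th = V_CC·R_2/(R_1+R_2) = 22×56/156 = 7.9 V, R_Th = R_1‖R_2 = 35.9 kΩ.
Base-emitter loop: V_Th = I_B·R_Th + V_BE + (β+1)I_B·R_E, so I_B = (7.9 − 0.7) / (35.9 + 151×2.2) = 0.0196 mA.
I_C = β·I_B = 150×0.0196 = 2.93 mA, and I_E = (β+1)I_B = 2.95 mA.
V_CE = V_CC − I_C·R_C − I_E·R_E = 22 − 2.93×1.5 − 2.95×2.2 = 11.1 V.
V_CE = 11.1 V > 0.2 V confirms active-region operation.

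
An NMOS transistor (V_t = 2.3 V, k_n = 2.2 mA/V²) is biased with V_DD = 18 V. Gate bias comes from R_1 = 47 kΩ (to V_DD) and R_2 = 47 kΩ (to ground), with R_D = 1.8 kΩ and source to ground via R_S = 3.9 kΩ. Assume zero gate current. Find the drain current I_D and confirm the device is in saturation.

V_G = V_DD·R_2/(R_1+R_2) = 18×47/94 = 9 V.
Assume saturation: I_D = (k_n/2)(V_GS − V_t)² with V_GS = V_G − I_D·R_S = 9 − 3.9·I_D.
Substituting gives 16.7·I_D² − 58.5·I_D + 49.4 = 0, with roots I_D = 1.43 or 2.07 mA.
The root I_D = 2.07 mA gives V_GS = 0.928 V ≤ V_t, so take I_D = 1.43 mA.
Then V_GS = 3.44 V and V_DS = V_DD − I_D(R_D+R_S) = 18 − 1.43×5.7 = 9.87 V.
Saturation requires V_DS ≥ V_GS − V_t = 1.14 V; 9.87 ≥ 1.14 ✓.

I_D ≈ 1.4 mA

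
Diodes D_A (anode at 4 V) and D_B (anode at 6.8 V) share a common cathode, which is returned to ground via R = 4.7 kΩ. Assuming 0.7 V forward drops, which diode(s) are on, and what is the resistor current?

Only D_B conducts; I_R ≈ 1.3 mA

Assume both conduct. Then node N would need to be at both 4−0.7 = 3.3 V and 6.8−0.7 = 6.1 V, which is impossible.
Assume only D_B conducts: V_N = 6.8 − 0.7 = 6.1 V, so I_R = 6.1/4.7 = 1.3 mA.
Check D_A: its anode-to-cathode voltage is 4 − 6.1 = -2.1 V < 0.7 V, so it is off. The assumption is consistent.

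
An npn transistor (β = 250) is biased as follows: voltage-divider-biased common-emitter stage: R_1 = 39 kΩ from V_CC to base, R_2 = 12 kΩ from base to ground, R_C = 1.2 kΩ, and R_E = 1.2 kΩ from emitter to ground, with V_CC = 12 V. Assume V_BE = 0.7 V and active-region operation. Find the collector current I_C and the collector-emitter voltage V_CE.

Thevenize the base divider: V_Th = V_CC·R_2/(R_1+R_2) = 12×12/51 = 2.82 V, R_Th = R_1‖R_2 = 9.18 kΩ.
Base-emitter loop: V_Th = I_B·R_Th + V_BE + (β+1)I_B·R_E, so I_B = (2.82 − 0.7) / (9.18 + 251×1.2) = 0.00684 mA.
I_C = β·I_B = 250×0.00684 = 1.71 mA, and I_E = (β+1)I_B = 1.72 mA.
V_CE = V_CC − I_C·R_C − I_E·R_E = 12 − 1.71×1.2 − 1.72×1.2 = 7.89 V.
V_CE = 7.89 V > 0.2 V confirms active-region operation.

I_C ≈ 1.7 mA, V_CE ≈ 7.9 V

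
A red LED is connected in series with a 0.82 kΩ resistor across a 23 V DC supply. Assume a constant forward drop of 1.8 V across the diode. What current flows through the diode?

KVL around the loop: 23 = V_D + I·R = 1.8 + I × 0.82 kΩ.
So I = (23 − 1.8) / 0.82 kΩ = 21.2 / 0.82 = 25.9 mA.

I ≈ 26 mA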